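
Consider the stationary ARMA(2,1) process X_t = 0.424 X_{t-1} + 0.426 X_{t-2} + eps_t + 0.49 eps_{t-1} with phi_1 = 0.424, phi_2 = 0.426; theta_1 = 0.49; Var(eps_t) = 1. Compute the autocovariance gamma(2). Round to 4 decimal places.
\gamma(2) = 4.2656

Multiply the model equation by X_{t-k} and take expectations. With theta_0 = psi_0 = 1 and psi_j the MA(infinity) weights, this gives
  gamma(k) - sum_i phi_i gamma(k-i) = c_k,
  c_k = sigma^2 * sum_{j=k..q} theta_j psi_{j-k}   (c_k = 0 for k > q),
using gamma(-m) = gamma(m).
psi-weights needed (psi_j = theta_j + sum_i phi_i psi_{j-i}):
  psi_1 = theta_1 + phi_1 = 0.49 + (0.424) = 0.914
Right-hand sides:
  c_0 = sigma^2 (1 + theta_1 psi_1) = 1 * (1 + (0.49)(0.914)) = 1 * 1.44786 = 1.44786
  c_1 = sigma^2 theta_1 = 1 * (0.49) = 0.49
  c_2 = 0
Equations for k = 0, 1, 2 (AR order 2, c_2 = 0):
  (E0) gamma(0) = phi_1 gamma(1) + phi_2 gamma(2) + c_0
  (E1) gamma(1) = phi_1 gamma(0) + phi_2 gamma(1) + c_1
  (E2) gamma(2) = phi_1 gamma(1) + phi_2 gamma(0)
From (E1): gamma(1) = A gamma(0) + B with
  A = phi_1 / (1 - phi_2) = 0.424 / 0.574 = 0.738676,   B = c_1 / (1 - phi_2) = 0.49 / 0.574 = 0.853659.
Insert (E2) into (E0): gamma(0) (1 - phi_2^2) = phi_1 (1 + phi_2) gamma(1) + c_0.
  phi_1 (1 + phi_2) = (0.424)(1.426) = 0.604624,   1 - phi_2^2 = 0.818524.
Replace gamma(1) by A gamma(0) + B and collect gamma(0):
  gamma(0) [0.818524 - (0.604624)(0.738676)] = (0.604624)(0.853659) + 1.44786
  gamma(0) * 0.371903 = 1.964002
  gamma(0) = 1.964002 / 0.371903 = 5.280956.
  gamma(1) = A gamma(0) + B = (0.738676)(5.280956) + (0.853659) = 4.754574.
  gamma(2) = phi_1 gamma(1) + phi_2 gamma(0) = (0.424)(4.754574) + (0.426)(5.280956) = 4.265627.
Therefore gamma(2) = 4.2656 (to 4 decimal places).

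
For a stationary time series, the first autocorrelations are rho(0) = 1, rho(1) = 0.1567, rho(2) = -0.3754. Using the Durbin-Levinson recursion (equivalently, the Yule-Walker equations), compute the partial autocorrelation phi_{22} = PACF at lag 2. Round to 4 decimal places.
\phi_{22} = -0.4100

The PACF at lag k is phi_{kk}, the last component of the solution
to the Yule-Walker system G_k phi = r_k where
  (G_k)_{ij} = rho(|i - j|), (r_k)_i = rho(i), i,j = 1..k.
Equivalently, Durbin-Levinson gives phi_{kk} iteratively:
  phi_{11} = rho(1)
  phi_{kk} = [rho(k) - sum_{j=1..k-1} phi_{k-1,j} rho(k-j)]
            / [1 - sum_{j=1..k-1} phi_{k-1,j} rho(j)],
  phi_{k,j} = phi_{k-1,j} - phi_{kk} phi_{k-1,k-j},  j = 1..k-1.
Step k = 1:
  phi_11 = rho(1) = 0.1567.
Step k = 2:
  phi_22 = [rho(2) - phi_11 rho(1)] / [1 - phi_11 rho(1)] = [-0.3754 - (0.1567)(0.1567)] / [1 - (0.1567)(0.1567)]
         = -0.39995489 / 0.97544511 = -0.41.
Therefore phi_{22} = -0.4100.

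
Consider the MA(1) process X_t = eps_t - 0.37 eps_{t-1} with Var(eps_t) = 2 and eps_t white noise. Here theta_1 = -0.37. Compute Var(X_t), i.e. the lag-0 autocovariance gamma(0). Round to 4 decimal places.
\gamma(0) = 2.2738

For an MA(q) process X_t = eps_t + sum_i theta_i eps_{t-i} with
Var(eps_t) = sigma^2, the variance is
  gamma(0) = sigma^2 * (1 + sum_i theta_i^2).
  sum_i theta_i^2 = (-0.37)^2 = 0.1369.
  gamma(0) = 2 * (1 + 0.1369) = 2 * 1.1369 = 2.2738.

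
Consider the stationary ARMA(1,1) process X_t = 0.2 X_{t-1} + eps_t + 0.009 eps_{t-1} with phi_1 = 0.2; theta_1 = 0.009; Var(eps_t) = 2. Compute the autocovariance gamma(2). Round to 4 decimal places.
\gamma(2) = 0.0872

Multiply the model equation by X_{t-k} and take expectations. With theta_0 = psi_0 = 1 and psi_j the MA(infinity) weights, this gives
  gamma(k) - sum_i phi_i gamma(k-i) = c_k,
  c_k = sigma^2 * sum_{j=k..q} theta_j psi_{j-k}   (c_k = 0 for k > q),
using gamma(-m) = gamma(m).
psi-weights needed (psi_j = theta_j + sum_i phi_i psi_{j-i}):
  psi_1 = theta_1 + phi_1 = 0.009 + (0.2) = 0.209
Right-hand sides:
  c_0 = sigma^2 (1 + theta_1 psi_1) = 2 * (1 + (0.009)(0.209)) = 2 * 1.001881 = 2.003762
  c_1 = sigma^2 theta_1 = 2 * (0.009) = 0.018
  c_2 = 0
Equations for k = 0 and k = 1 (AR order 1):
  gamma(0) = phi_1 gamma(1) + c_0
  gamma(1) = phi_1 gamma(0) + c_1
Substituting the second into the first: gamma(0) (1 - phi_1^2) = c_0 + phi_1 c_1, so
  gamma(0) = (c_0 + phi_1 c_1) / (1 - phi_1^2) = (2.003762 + (0.2)(0.018)) / (1 - (0.2)^2) = 2.007362 / 0.96 = 2.091002.
  gamma(1) = phi_1 gamma(0) + c_1 = (0.2)(2.091002) + (0.018) = 0.4362.
For k = 2 (> q): gamma(2) = phi_1 gamma(1) = (0.2)(0.4362) = 0.08724.
Therefore gamma(2) = 0.0872 (to 4 decimal places).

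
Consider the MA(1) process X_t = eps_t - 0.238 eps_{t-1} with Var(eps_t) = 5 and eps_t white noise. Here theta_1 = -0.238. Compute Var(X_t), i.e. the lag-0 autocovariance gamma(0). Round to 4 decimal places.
\gamma(0) = 5.2832

For an MA(q) process X_t = eps_t + sum_i theta_i eps_{t-i} with
Var(eps_t) = sigma^2, the variance is
  gamma(0) = sigma^2 * (1 + sum_i theta_i^2).
  sum_i theta_i^2 = (-0.238)^2 = 0.056644.
  gamma(0) = 5 * (1 + 0.056644) = 5 * 1.056644 = 5.28322, which rounds to 5.2832.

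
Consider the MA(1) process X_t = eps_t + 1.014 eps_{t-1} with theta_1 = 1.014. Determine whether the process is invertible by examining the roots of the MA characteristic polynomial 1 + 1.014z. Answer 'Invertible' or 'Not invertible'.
\text{Not invertible}

The MA(q) characteristic polynomial is P(z) = 1 + 1.014z.
Invertibility requires all roots to lie outside the unit circle, i.e. |z| > 1 for every root.
This is linear in z: 1 + (1.014) z = 0  =>  z = -1/(1.014) = -0.986193,  |z| = 0.986193.
Moduli of all roots: 0.9862.
All moduli strictly greater than 1? No.
Verdict: Not invertible.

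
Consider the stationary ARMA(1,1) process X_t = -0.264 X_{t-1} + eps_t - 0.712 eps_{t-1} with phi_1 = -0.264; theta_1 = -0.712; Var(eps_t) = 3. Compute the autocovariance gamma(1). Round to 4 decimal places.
\gamma(1) = -3.7390

Multiply the model equation by X_{t-k} and take expectations. With theta_0 = psi_0 = 1 and psi_j the MA(infinity) weights, this gives
  gamma(k) - sum_i phi_i gamma(k-i) = c_k,
  c_k = sigma^2 * sum_{j=k..q} theta_j psi_{j-k}   (c_k = 0 for k > q),
using gamma(-m) = gamma(m).
psi-weights needed (psi_j = theta_j + sum_i phi_i psi_{j-i}):
  psi_1 = theta_1 + phi_1 = -0.712 + (-0.264) = -0.976
Right-hand sides:
  c_0 = sigma^2 (1 + theta_1 psi_1) = 3 * (1 + (-0.712)(-0.976)) = 3 * 1.694912 = 5.084736
  c_1 = sigma^2 theta_1 = 3 * (-0.712) = -2.136
  c_2 = 0
Equations for k = 0 and k = 1 (AR order 1):
  gamma(0) = phi_1 gamma(1) + c_0
  gamma(1) = phi_1 gamma(0) + c_1
Substituting the second into the first: gamma(0) (1 - phi_1^2) = c_0 + phi_1 c_1, so
  gamma(0) = (c_0 + phi_1 c_1) / (1 - phi_1^2) = (5.084736 + (-0.264)(-2.136)) / (1 - (-0.264)^2) = 5.64864 / 0.930304 = 6.071822.
  gamma(1) = phi_1 gamma(0) + c_1 = (-0.264)(6.071822) + (-2.136) = -3.738961.
Therefore gamma(1) = -3.7390 (to 4 decimal places).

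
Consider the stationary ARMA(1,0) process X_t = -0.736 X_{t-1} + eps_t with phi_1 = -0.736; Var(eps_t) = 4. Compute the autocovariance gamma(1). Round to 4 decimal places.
\gamma(1) = -6.4237

Multiply the model equation by X_{t-k} and take expectations. With theta_0 = psi_0 = 1 and psi_j the MA(infinity) weights, this gives
  gamma(k) - sum_i phi_i gamma(k-i) = c_k,
  c_k = sigma^2 * sum_{j=k..q} theta_j psi_{j-k}   (c_k = 0 for k > q),
using gamma(-m) = gamma(m).
Pure AR (q = 0): c_0 = sigma^2 = 4, c_k = 0 for k >= 1.
Equations for k = 0 and k = 1 (AR order 1):
  gamma(0) = phi_1 gamma(1) + c_0
  gamma(1) = phi_1 gamma(0) + c_1
Substituting the second into the first: gamma(0) (1 - phi_1^2) = c_0 + phi_1 c_1, so
  gamma(0) = c_0 / (1 - phi_1^2) = 4 / (1 - (-0.736)^2) = 4 / 0.458304 = 8.727831.
  gamma(1) = phi_1 gamma(0) = (-0.736)(8.727831) = -6.423684.
Therefore gamma(1) = -6.4237 (to 4 decimal places).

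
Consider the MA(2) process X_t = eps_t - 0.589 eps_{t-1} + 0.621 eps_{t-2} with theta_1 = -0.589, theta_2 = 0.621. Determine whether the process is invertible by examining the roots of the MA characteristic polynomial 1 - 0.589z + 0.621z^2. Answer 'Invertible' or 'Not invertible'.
\text{Invertible}

The MA(q) characteristic polynomial is P(z) = 1 - 0.589z + 0.621z^2.
Invertibility requires all roots to lie outside the unit circle, i.e. |z| > 1 for every root.
Set 1 + (-0.589) z + (0.621) z^2 = 0, i.e. a z^2 + b z + c = 0 with a = 0.621, b = -0.589, c = 1.
Discriminant D = b^2 - 4ac = (-0.589)^2 - 4*(0.621)*1 = 0.346921 - (2.484) = -2.137079.
D < 0, so the roots are the complex-conjugate pair z = (-b +/- i sqrt(-D)) / (2a) = 0.4742 +/- 1.177i.
For a conjugate pair |z|^2 = z * conj(z) = (product of roots) = c/a = 1/(0.621) = 1.610306, so |z| = sqrt(1.610306) = 1.269 for both roots.
Moduli of all roots: 1.2690, 1.2690.
All moduli strictly greater than 1? Yes.
Verdict: Invertible.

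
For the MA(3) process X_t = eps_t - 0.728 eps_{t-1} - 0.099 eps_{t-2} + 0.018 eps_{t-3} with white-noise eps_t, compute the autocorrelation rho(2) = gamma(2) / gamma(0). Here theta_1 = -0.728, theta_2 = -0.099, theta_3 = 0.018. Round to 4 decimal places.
\rho(2) = -0.0728

For an MA(q) process with theta_0 = 1, the autocovariance is
  gamma(k) = sigma^2 * sum_{i=0..q-k} theta_i * theta_{i+k},
and rho(k) = gamma(k) / gamma(0). Sigma^2 cancels.
  numerator   = (1)*(-0.099) + (-0.728)*(0.018) = -0.112104.
  denominator = (1)^2 + (-0.728)^2 + (-0.099)^2 + (0.018)^2 = 1.540109.
  rho(2) = -0.112104 / 1.540109 = -0.0728.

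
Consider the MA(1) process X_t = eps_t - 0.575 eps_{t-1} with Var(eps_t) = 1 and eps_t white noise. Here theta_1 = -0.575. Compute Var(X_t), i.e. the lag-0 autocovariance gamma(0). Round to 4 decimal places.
\gamma(0) = 1.3306

For an MA(q) process X_t = eps_t + sum_i theta_i eps_{t-i} with
Var(eps_t) = sigma^2, the variance is
  gamma(0) = sigma^2 * (1 + sum_i theta_i^2).
  sum_i theta_i^2 = (-0.575)^2 = 0.330625.
  gamma(0) = 1 * (1 + 0.330625) = 1 * 1.330625 = 1.330625, which rounds to 1.3306.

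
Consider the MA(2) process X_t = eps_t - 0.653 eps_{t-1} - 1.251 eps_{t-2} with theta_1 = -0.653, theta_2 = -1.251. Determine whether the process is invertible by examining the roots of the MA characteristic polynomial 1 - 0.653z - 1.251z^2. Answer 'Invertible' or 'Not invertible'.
\text{Not invertible}

The MA(q) characteristic polynomial is P(z) = 1 - 0.653z - 1.251z^2.
Invertibility requires all roots to lie outside the unit circle, i.e. |z| > 1 for every root.
Set 1 + (-0.653) z + (-1.251) z^2 = 0, i.e. a z^2 + b z + c = 0 with a = -1.251, b = -0.653, c = 1.
Discriminant D = b^2 - 4ac = (-0.653)^2 - 4*(-1.251)*1 = 0.426409 - (-5.004) = 5.430409.
D >= 0, so the roots are real: z = (-b +/- sqrt(D)) / (2a) = (0.653 +/- 2.330324) / (-2.502).
  z_1 = (0.653 + 2.330324) / (-2.502) = -1.1924,   |z_1| = 1.1924.
  z_2 = (0.653 - 2.330324) / (-2.502) = 0.6704,   |z_2| = 0.6704.
Moduli of all roots: 1.1924, 0.6704.
All moduli strictly greater than 1? No.
Verdict: Not invertible.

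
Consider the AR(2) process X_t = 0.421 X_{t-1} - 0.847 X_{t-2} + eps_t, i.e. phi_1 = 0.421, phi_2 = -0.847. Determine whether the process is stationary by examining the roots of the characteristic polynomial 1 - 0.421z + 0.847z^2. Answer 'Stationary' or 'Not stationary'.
\text{Stationary}

The AR(p) characteristic polynomial is P(z) = 1 - 0.421z + 0.847z^2.
Stationarity requires all roots to lie outside the unit circle, i.e. |z| > 1 for every root.
Set 1 + (-0.421) z + (0.847) z^2 = 0, i.e. a z^2 + b z + c = 0 with a = 0.847, b = -0.421, c = 1.
Discriminant D = b^2 - 4ac = (-0.421)^2 - 4*(0.847)*1 = 0.177241 - (3.388) = -3.210759.
D < 0, so the roots are the complex-conjugate pair z = (-b +/- i sqrt(-D)) / (2a) = 0.2485 +/- 1.0578i.
For a conjugate pair |z|^2 = z * conj(z) = (product of roots) = c/a = 1/(0.847) = 1.180638, so |z| = sqrt(1.180638) = 1.0866 for both roots.
Moduli of all roots: 1.0866, 1.0866.
All moduli strictly greater than 1? Yes.
Verdict: Stationary.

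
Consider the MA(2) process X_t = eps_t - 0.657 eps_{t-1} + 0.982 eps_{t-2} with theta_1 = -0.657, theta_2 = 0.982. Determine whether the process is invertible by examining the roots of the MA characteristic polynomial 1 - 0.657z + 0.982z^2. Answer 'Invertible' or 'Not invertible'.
\text{Invertible}

The MA(q) characteristic polynomial is P(z) = 1 - 0.657z + 0.982z^2.
Invertibility requires all roots to lie outside the unit circle, i.e. |z| > 1 for every root.
Set 1 + (-0.657) z + (0.982) z^2 = 0, i.e. a z^2 + b z + c = 0 with a = 0.982, b = -0.657, c = 1.
Discriminant D = b^2 - 4ac = (-0.657)^2 - 4*(0.982)*1 = 0.431649 - (3.928) = -3.496351.
D < 0, so the roots are the complex-conjugate pair z = (-b +/- i sqrt(-D)) / (2a) = 0.3345 +/- 0.9521i.
For a conjugate pair |z|^2 = z * conj(z) = (product of roots) = c/a = 1/(0.982) = 1.01833, so |z| = sqrt(1.01833) = 1.0091 for both roots.
Moduli of all roots: 1.0091, 1.0091.
All moduli strictly greater than 1? Yes.
Verdict: Invertible.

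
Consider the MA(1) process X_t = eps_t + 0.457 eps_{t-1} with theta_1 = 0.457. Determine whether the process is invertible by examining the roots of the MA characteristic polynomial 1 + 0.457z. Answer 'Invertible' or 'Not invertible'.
\text{Invertible}

The MA(q) characteristic polynomial is P(z) = 1 + 0.457z.
Invertibility requires all roots to lie outside the unit circle, i.e. |z| > 1 for every root.
This is linear in z: 1 + (0.457) z = 0  =>  z = -1/(0.457) = -2.188184,  |z| = 2.188184.
Moduli of all roots: 2.1882.
All moduli strictly greater than 1? Yes.
Verdict: Invertible.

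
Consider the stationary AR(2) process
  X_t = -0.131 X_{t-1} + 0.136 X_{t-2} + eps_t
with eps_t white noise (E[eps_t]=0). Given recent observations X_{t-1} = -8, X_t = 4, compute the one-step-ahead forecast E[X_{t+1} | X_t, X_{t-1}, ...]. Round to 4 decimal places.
E[X_{t+1} \mid \mathcal F_t] = -1.6120

For an AR(p) model X_t = c + sum_i phi_i X_{t-i} + eps_t, the
one-step-ahead conditional mean is
  E[X_{t+1} | X_t, ...] = c + sum_i phi_i X_{t+1-i}.
Substitute known values:
  E[X_{t+1} | ...] = (-0.131) * (4) + (0.136) * (-8)
                   = -1.6120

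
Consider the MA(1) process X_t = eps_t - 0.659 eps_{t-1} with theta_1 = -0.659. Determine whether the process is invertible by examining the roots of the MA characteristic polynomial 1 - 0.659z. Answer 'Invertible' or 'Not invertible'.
\text{Invertible}

The MA(q) characteristic polynomial is P(z) = 1 - 0.659z.
Invertibility requires all roots to lie outside the unit circle, i.e. |z| > 1 for every root.
This is linear in z: 1 + (-0.659) z = 0  =>  z = -1/(-0.659) = 1.517451,  |z| = 1.517451.
Moduli of all roots: 1.5175.
All moduli strictly greater than 1? Yes.
Verdict: Invertible.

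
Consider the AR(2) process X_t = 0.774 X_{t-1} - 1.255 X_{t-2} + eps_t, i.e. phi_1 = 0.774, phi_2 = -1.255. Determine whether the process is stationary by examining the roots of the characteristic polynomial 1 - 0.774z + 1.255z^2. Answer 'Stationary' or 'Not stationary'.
\text{Not stationary}

The AR(p) characteristic polynomial is P(z) = 1 - 0.774z + 1.255z^2.
Stationarity requires all roots to lie outside the unit circle, i.e. |z| > 1 for every root.
Set 1 + (-0.774) z + (1.255) z^2 = 0, i.e. a z^2 + b z + c = 0 with a = 1.255, b = -0.774, c = 1.
Discriminant D = b^2 - 4ac = (-0.774)^2 - 4*(1.255)*1 = 0.599076 - (5.02) = -4.420924.
D < 0, so the roots are the complex-conjugate pair z = (-b +/- i sqrt(-D)) / (2a) = 0.3084 +/- 0.8377i.
For a conjugate pair |z|^2 = z * conj(z) = (product of roots) = c/a = 1/(1.255) = 0.796813, so |z| = sqrt(0.796813) = 0.8926 for both roots.
Moduli of all roots: 0.8926, 0.8926.
All moduli strictly greater than 1? No.
Verdict: Not stationary.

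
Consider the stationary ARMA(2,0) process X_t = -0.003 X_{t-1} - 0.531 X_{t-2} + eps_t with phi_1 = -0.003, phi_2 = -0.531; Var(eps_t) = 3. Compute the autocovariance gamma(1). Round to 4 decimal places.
\gamma(1) = -0.0082

Multiply the model equation by X_{t-k} and take expectations. With theta_0 = psi_0 = 1 and psi_j the MA(infinity) weights, this gives
  gamma(k) - sum_i phi_i gamma(k-i) = c_k,
  c_k = sigma^2 * sum_{j=k..q} theta_j psi_{j-k}   (c_k = 0 for k > q),
using gamma(-m) = gamma(m).
Pure AR (q = 0): c_0 = sigma^2 = 3, c_k = 0 for k >= 1.
Equations for k = 0, 1, 2 (AR order 2, c_2 = 0):
  (E0) gamma(0) = phi_1 gamma(1) + phi_2 gamma(2) + c_0
  (E1) gamma(1) = phi_1 gamma(0) + phi_2 gamma(1) + c_1
  (E2) gamma(2) = phi_1 gamma(1) + phi_2 gamma(0)
From (E1): gamma(1) = A gamma(0) + B with
  A = phi_1 / (1 - phi_2) = -0.003 / 1.531 = -0.00196,   B = c_1 / (1 - phi_2) = 0 / 1.531 = 0.
Insert (E2) into (E0): gamma(0) (1 - phi_2^2) = phi_1 (1 + phi_2) gamma(1) + c_0.
  phi_1 (1 + phi_2) = (-0.003)(0.469) = -0.001407,   1 - phi_2^2 = 0.718039.
Replace gamma(1) by A gamma(0) + B and collect gamma(0):
  gamma(0) [0.718039 - (-0.001407)(-0.00196)] = c_0 = 3
  gamma(0) * 0.718036 = 3
  gamma(0) = 3 / 0.718036 = 4.178062.
  gamma(1) = A gamma(0) = (-0.00196)(4.178062) = -0.008187.
Therefore gamma(1) = -0.0082 (to 4 decimal places).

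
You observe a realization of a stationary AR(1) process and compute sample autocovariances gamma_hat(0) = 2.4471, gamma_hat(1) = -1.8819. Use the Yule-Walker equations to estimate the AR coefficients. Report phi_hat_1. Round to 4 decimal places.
\hat\phi_{1} = -0.7690

The Yule-Walker equations for an AR(p) process read, in matrix form,
  Gamma_p phi = r_p,   with   (Gamma_p)_{ij} = gamma(|i - j|),
                       (r_p)_i = gamma(i),   i,j = 1..p.
Substitute the sample gammas (Toeplitz matrix and right-hand side of size 1):
  Gamma_p = [[2.4471]]
  r_p     = [-1.8819]
With p = 1 this is the single equation gamma(0) phi_1 = gamma(1):
  phi_hat_1 = gamma(1) / gamma(0) = -1.8819 / 2.4471 = -0.7690.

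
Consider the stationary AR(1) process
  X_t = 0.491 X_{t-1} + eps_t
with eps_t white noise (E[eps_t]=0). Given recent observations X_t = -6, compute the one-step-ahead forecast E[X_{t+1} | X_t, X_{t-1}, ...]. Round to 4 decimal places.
E[X_{t+1} \mid \mathcal F_t] = -2.9460

For an AR(p) model X_t = c + sum_i phi_i X_{t-i} + eps_t, the
one-step-ahead conditional mean is
  E[X_{t+1} | X_t, ...] = c + sum_i phi_i X_{t+1-i}.
Substitute known values:
  E[X_{t+1} | ...] = (0.491) * (-6)
                   = -2.9460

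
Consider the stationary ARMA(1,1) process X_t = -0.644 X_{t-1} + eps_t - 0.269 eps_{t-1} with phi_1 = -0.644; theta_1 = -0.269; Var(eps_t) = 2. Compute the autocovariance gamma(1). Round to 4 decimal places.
\gamma(1) = -3.6604

Multiply the model equation by X_{t-k} and take expectations. With theta_0 = psi_0 = 1 and psi_j the MA(infinity) weights, this gives
  gamma(k) - sum_i phi_i gamma(k-i) = c_k,
  c_k = sigma^2 * sum_{j=k..q} theta_j psi_{j-k}   (c_k = 0 for k > q),
using gamma(-m) = gamma(m).
psi-weights needed (psi_j = theta_j + sum_i phi_i psi_{j-i}):
  psi_1 = theta_1 + phi_1 = -0.269 + (-0.644) = -0.913
Right-hand sides:
  c_0 = sigma^2 (1 + theta_1 psi_1) = 2 * (1 + (-0.269)(-0.913)) = 2 * 1.245597 = 2.491194
  c_1 = sigma^2 theta_1 = 2 * (-0.269) = -0.538
  c_2 = 0
Equations for k = 0 and k = 1 (AR order 1):
  gamma(0) = phi_1 gamma(1) + c_0
  gamma(1) = phi_1 gamma(0) + c_1
Substituting the second into the first: gamma(0) (1 - phi_1^2) = c_0 + phi_1 c_1, so
  gamma(0) = (c_0 + phi_1 c_1) / (1 - phi_1^2) = (2.491194 + (-0.644)(-0.538)) / (1 - (-0.644)^2) = 2.837666 / 0.585264 = 4.848523.
  gamma(1) = phi_1 gamma(0) + c_1 = (-0.644)(4.848523) + (-0.538) = -3.660449.
Therefore gamma(1) = -3.6604 (to 4 decimal places).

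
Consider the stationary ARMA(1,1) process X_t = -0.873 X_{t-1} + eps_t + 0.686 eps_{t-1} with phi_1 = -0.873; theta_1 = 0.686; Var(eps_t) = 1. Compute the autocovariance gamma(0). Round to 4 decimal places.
\gamma(0) = 1.1470

Multiply the model equation by X_{t-k} and take expectations. With theta_0 = psi_0 = 1 and psi_j the MA(infinity) weights, this gives
  gamma(k) - sum_i phi_i gamma(k-i) = c_k,
  c_k = sigma^2 * sum_{j=k..q} theta_j psi_{j-k}   (c_k = 0 for k > q),
using gamma(-m) = gamma(m).
psi-weights needed (psi_j = theta_j + sum_i phi_i psi_{j-i}):
  psi_1 = theta_1 + phi_1 = 0.686 + (-0.873) = -0.187
Right-hand sides:
  c_0 = sigma^2 (1 + theta_1 psi_1) = 1 * (1 + (0.686)(-0.187)) = 1 * 0.871718 = 0.871718
  c_1 = sigma^2 theta_1 = 1 * (0.686) = 0.686
  c_2 = 0
Equations for k = 0 and k = 1 (AR order 1):
  gamma(0) = phi_1 gamma(1) + c_0
  gamma(1) = phi_1 gamma(0) + c_1
Substituting the second into the first: gamma(0) (1 - phi_1^2) = c_0 + phi_1 c_1, so
  gamma(0) = (c_0 + phi_1 c_1) / (1 - phi_1^2) = (0.871718 + (-0.873)(0.686)) / (1 - (-0.873)^2) = 0.27284 / 0.237871 = 1.147008.
Therefore gamma(0) = 1.1470 (to 4 decimal places).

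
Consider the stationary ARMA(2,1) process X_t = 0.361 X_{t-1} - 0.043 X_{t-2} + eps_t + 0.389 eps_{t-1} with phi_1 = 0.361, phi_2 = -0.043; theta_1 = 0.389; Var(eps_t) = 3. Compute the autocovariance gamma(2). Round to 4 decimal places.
\gamma(2) = 0.8014

Multiply the model equation by X_{t-k} and take expectations. With theta_0 = psi_0 = 1 and psi_j the MA(infinity) weights, this gives
  gamma(k) - sum_i phi_i gamma(k-i) = c_k,
  c_k = sigma^2 * sum_{j=k..q} theta_j psi_{j-k}   (c_k = 0 for k > q),
using gamma(-m) = gamma(m).
psi-weights needed (psi_j = theta_j + sum_i phi_i psi_{j-i}):
  psi_1 = theta_1 + phi_1 = 0.389 + (0.361) = 0.75
Right-hand sides:
  c_0 = sigma^2 (1 + theta_1 psi_1) = 3 * (1 + (0.389)(0.75)) = 3 * 1.29175 = 3.87525
  c_1 = sigma^2 theta_1 = 3 * (0.389) = 1.167
  c_2 = 0
Equations for k = 0, 1, 2 (AR order 2, c_2 = 0):
  (E0) gamma(0) = phi_1 gamma(1) + phi_2 gamma(2) + c_0
  (E1) gamma(1) = phi_1 gamma(0) + phi_2 gamma(1) + c_1
  (E2) gamma(2) = phi_1 gamma(1) + phi_2 gamma(0)
From (E1): gamma(1) = A gamma(0) + B with
  A = phi_1 / (1 - phi_2) = 0.361 / 1.043 = 0.346117,   B = c_1 / (1 - phi_2) = 1.167 / 1.043 = 1.118888.
Insert (E2) into (E0): gamma(0) (1 - phi_2^2) = phi_1 (1 + phi_2) gamma(1) + c_0.
  phi_1 (1 + phi_2) = (0.361)(0.957) = 0.345477,   1 - phi_2^2 = 0.998151.
Replace gamma(1) by A gamma(0) + B and collect gamma(0):
  gamma(0) [0.998151 - (0.345477)(0.346117)] = (0.345477)(1.118888) + 3.87525
  gamma(0) * 0.878576 = 4.2618
  gamma(0) = 4.2618 / 0.878576 = 4.850807.
  gamma(1) = A gamma(0) + B = (0.346117)(4.850807) + (1.118888) = 2.797834.
  gamma(2) = phi_1 gamma(1) + phi_2 gamma(0) = (0.361)(2.797834) + (-0.043)(4.850807) = 0.801433.
Therefore gamma(2) = 0.8014 (to 4 decimal places).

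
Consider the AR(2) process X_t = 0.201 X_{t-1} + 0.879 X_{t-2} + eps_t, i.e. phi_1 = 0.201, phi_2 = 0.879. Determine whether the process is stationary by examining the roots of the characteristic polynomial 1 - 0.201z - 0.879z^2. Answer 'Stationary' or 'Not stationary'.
\text{Not stationary}

The AR(p) characteristic polynomial is P(z) = 1 - 0.201z - 0.879z^2.
Stationarity requires all roots to lie outside the unit circle, i.e. |z| > 1 for every root.
Set 1 + (-0.201) z + (-0.879) z^2 = 0, i.e. a z^2 + b z + c = 0 with a = -0.879, b = -0.201, c = 1.
Discriminant D = b^2 - 4ac = (-0.201)^2 - 4*(-0.879)*1 = 0.040401 - (-3.516) = 3.556401.
D >= 0, so the roots are real: z = (-b +/- sqrt(D)) / (2a) = (0.201 +/- 1.885842) / (-1.758).
  z_1 = (0.201 + 1.885842) / (-1.758) = -1.1871,   |z_1| = 1.1871.
  z_2 = (0.201 - 1.885842) / (-1.758) = 0.9584,   |z_2| = 0.9584.
Moduli of all roots: 1.1871, 0.9584.
All moduli strictly greater than 1? No.
Verdict: Not stationary.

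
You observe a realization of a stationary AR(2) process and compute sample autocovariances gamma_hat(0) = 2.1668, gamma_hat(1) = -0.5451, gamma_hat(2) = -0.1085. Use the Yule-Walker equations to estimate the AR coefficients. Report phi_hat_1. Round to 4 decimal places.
\hat\phi_{1} = -0.2820

The Yule-Walker equations for an AR(p) process read, in matrix form,
  Gamma_p phi = r_p,   with   (Gamma_p)_{ij} = gamma(|i - j|),
                       (r_p)_i = gamma(i),   i,j = 1..p.
Substitute the sample gammas (Toeplitz matrix and right-hand side of size 2):
  Gamma_p = [[2.1668, -0.5451], [-0.5451, 2.1668]]
  r_p     = [-0.5451, -0.1085]
Written out:
  2.1668 phi_1 - 0.5451 phi_2 = -0.5451
  -0.5451 phi_1 + 2.1668 phi_2 = -0.1085
Solve by Cramer's rule:
  det = gamma(0)^2 - gamma(1)^2 = (2.1668)^2 - (-0.5451)^2 = 4.69502224 - 0.29713401 = 4.39788823
  phi_hat_1 = [gamma(1) gamma(0) - gamma(1) gamma(2)] / det = [(-0.5451)(2.1668) - (-0.5451)(-0.1085)] / 4.39788823 = -1.24026603 / 4.39788823 = -0.282
  phi_hat_2 = [gamma(0) gamma(2) - gamma(1)^2] / det = [(2.1668)(-0.1085) - (-0.5451)^2] / 4.39788823 = -0.53223181 / 4.39788823 = -0.121
So phi_hat = [-0.2820, -0.1210].
Therefore phi_hat_1 = -0.2820.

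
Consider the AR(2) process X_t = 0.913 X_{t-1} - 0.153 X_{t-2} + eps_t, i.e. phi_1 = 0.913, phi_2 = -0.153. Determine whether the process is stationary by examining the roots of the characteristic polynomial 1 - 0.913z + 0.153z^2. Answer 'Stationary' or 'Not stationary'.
\text{Stationary}

The AR(p) characteristic polynomial is P(z) = 1 - 0.913z + 0.153z^2.
Stationarity requires all roots to lie outside the unit circle, i.e. |z| > 1 for every root.
Set 1 + (-0.913) z + (0.153) z^2 = 0, i.e. a z^2 + b z + c = 0 with a = 0.153, b = -0.913, c = 1.
Discriminant D = b^2 - 4ac = (-0.913)^2 - 4*(0.153)*1 = 0.833569 - (0.612) = 0.221569.
D >= 0, so the roots are real: z = (-b +/- sqrt(D)) / (2a) = (0.913 +/- 0.470711) / (0.306).
  z_1 = (0.913 + 0.470711) / (0.306) = 4.5219,   |z_1| = 4.5219.
  z_2 = (0.913 - 0.470711) / (0.306) = 1.4454,   |z_2| = 1.4454.
Moduli of all roots: 4.5219, 1.4454.
All moduli strictly greater than 1? Yes.
Verdict: Stationary.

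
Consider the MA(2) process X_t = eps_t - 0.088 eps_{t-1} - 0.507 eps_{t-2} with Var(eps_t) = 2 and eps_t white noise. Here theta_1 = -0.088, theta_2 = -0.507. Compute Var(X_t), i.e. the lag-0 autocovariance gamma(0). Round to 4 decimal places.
\gamma(0) = 2.5296

For an MA(q) process X_t = eps_t + sum_i theta_i eps_{t-i} with
Var(eps_t) = sigma^2, the variance is
  gamma(0) = sigma^2 * (1 + sum_i theta_i^2).
  sum_i theta_i^2 = (-0.088)^2 + (-0.507)^2 = 0.007744 + 0.257049 = 0.264793.
  gamma(0) = 2 * (1 + 0.264793) = 2 * 1.264793 = 2.529586, which rounds to 2.5296.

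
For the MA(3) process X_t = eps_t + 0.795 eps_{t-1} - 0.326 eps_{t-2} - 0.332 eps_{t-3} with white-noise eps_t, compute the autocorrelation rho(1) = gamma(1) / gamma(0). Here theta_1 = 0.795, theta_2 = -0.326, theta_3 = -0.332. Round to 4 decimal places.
\rho(1) = 0.3484

For an MA(q) process with theta_0 = 1, the autocovariance is
  gamma(k) = sigma^2 * sum_{i=0..q-k} theta_i * theta_{i+k},
and rho(k) = gamma(k) / gamma(0). Sigma^2 cancels.
  numerator   = (1)*(0.795) + (0.795)*(-0.326) + (-0.326)*(-0.332) = 0.644062.
  denominator = (1)^2 + (0.795)^2 + (-0.326)^2 + (-0.332)^2 = 1.848525.
  rho(1) = 0.644062 / 1.848525 = 0.3484.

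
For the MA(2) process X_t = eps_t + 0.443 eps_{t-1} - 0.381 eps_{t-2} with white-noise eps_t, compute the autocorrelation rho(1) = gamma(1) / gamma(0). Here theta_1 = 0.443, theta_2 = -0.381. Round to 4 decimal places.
\rho(1) = 0.2044

For an MA(q) process with theta_0 = 1, the autocovariance is
  gamma(k) = sigma^2 * sum_{i=0..q-k} theta_i * theta_{i+k},
and rho(k) = gamma(k) / gamma(0). Sigma^2 cancels.
  numerator   = (1)*(0.443) + (0.443)*(-0.381) = 0.274217.
  denominator = (1)^2 + (0.443)^2 + (-0.381)^2 = 1.34141.
  rho(1) = 0.274217 / 1.34141 = 0.2044.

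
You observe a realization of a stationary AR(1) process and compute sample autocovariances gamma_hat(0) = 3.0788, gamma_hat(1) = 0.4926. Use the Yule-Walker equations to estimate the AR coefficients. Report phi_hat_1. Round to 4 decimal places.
\hat\phi_{1} = 0.1600

The Yule-Walker equations for an AR(p) process read, in matrix form,
  Gamma_p phi = r_p,   with   (Gamma_p)_{ij} = gamma(|i - j|),
                       (r_p)_i = gamma(i),   i,j = 1..p.
Substitute the sample gammas (Toeplitz matrix and right-hand side of size 1):
  Gamma_p = [[3.0788]]
  r_p     = [0.4926]
With p = 1 this is the single equation gamma(0) phi_1 = gamma(1):
  phi_hat_1 = gamma(1) / gamma(0) = 0.4926 / 3.0788 = 0.1600.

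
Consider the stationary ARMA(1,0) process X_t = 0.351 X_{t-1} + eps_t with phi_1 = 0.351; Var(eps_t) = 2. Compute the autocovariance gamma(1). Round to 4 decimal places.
\gamma(1) = 0.8006

Multiply the model equation by X_{t-k} and take expectations. With theta_0 = psi_0 = 1 and psi_j the MA(infinity) weights, this gives
  gamma(k) - sum_i phi_i gamma(k-i) = c_k,
  c_k = sigma^2 * sum_{j=k..q} theta_j psi_{j-k}   (c_k = 0 for k > q),
using gamma(-m) = gamma(m).
Pure AR (q = 0): c_0 = sigma^2 = 2, c_k = 0 for k >= 1.
Equations for k = 0 and k = 1 (AR order 1):
  gamma(0) = phi_1 gamma(1) + c_0
  gamma(1) = phi_1 gamma(0) + c_1
Substituting the second into the first: gamma(0) (1 - phi_1^2) = c_0 + phi_1 c_1, so
  gamma(0) = c_0 / (1 - phi_1^2) = 2 / (1 - (0.351)^2) = 2 / 0.876799 = 2.281024.
  gamma(1) = phi_1 gamma(0) = (0.351)(2.281024) = 0.80064.
Therefore gamma(1) = 0.8006 (to 4 decimal places).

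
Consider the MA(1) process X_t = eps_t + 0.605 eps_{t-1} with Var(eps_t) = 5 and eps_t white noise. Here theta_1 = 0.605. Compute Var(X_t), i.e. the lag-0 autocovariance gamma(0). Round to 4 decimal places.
\gamma(0) = 6.8301

For an MA(q) process X_t = eps_t + sum_i theta_i eps_{t-i} with
Var(eps_t) = sigma^2, the variance is
  gamma(0) = sigma^2 * (1 + sum_i theta_i^2).
  sum_i theta_i^2 = (0.605)^2 = 0.366025.
  gamma(0) = 5 * (1 + 0.366025) = 5 * 1.366025 = 6.830125, which rounds to 6.8301.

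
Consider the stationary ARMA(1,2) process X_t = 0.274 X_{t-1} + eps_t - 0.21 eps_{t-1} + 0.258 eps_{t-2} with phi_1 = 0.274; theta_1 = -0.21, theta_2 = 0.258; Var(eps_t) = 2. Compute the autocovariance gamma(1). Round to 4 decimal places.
\gamma(1) = 0.2082

Multiply the model equation by X_{t-k} and take expectations. With theta_0 = psi_0 = 1 and psi_j the MA(infinity) weights, this gives
  gamma(k) - sum_i phi_i gamma(k-i) = c_k,
  c_k = sigma^2 * sum_{j=k..q} theta_j psi_{j-k}   (c_k = 0 for k > q),
using gamma(-m) = gamma(m).
psi-weights needed (psi_j = theta_j + sum_i phi_i psi_{j-i}):
  psi_1 = theta_1 + phi_1 = -0.21 + (0.274) = 0.064
  psi_2 = theta_2 + phi_1 psi_1 = 0.258 + (0.274)(0.064) = 0.275536
Right-hand sides:
  c_0 = sigma^2 (1 + theta_1 psi_1 + theta_2 psi_2) = 2 * (1 + (-0.21)(0.064) + (0.258)(0.275536)) = 2 * 1.057648 = 2.115297
  c_1 = sigma^2 (theta_1 + theta_2 psi_1) = 2 * (-0.21 + (0.258)(0.064)) = -0.386976
  c_2 = sigma^2 theta_2 = 2 * (0.258) = 0.516
Equations for k = 0 and k = 1 (AR order 1):
  gamma(0) = phi_1 gamma(1) + c_0
  gamma(1) = phi_1 gamma(0) + c_1
Substituting the second into the first: gamma(0) (1 - phi_1^2) = c_0 + phi_1 c_1, so
  gamma(0) = (c_0 + phi_1 c_1) / (1 - phi_1^2) = (2.115297 + (0.274)(-0.386976)) / (1 - (0.274)^2) = 2.009265 / 0.924924 = 2.172357.
  gamma(1) = phi_1 gamma(0) + c_1 = (0.274)(2.172357) + (-0.386976) = 0.20825.
Therefore gamma(1) = 0.2082 (to 4 decimal places).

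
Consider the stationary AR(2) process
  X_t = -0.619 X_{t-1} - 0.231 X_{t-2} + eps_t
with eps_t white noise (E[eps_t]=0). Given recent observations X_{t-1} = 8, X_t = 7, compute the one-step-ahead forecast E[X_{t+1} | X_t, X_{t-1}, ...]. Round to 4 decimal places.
E[X_{t+1} \mid \mathcal F_t] = -6.1810

For an AR(p) model X_t = c + sum_i phi_i X_{t-i} + eps_t, the
one-step-ahead conditional mean is
  E[X_{t+1} | X_t, ...] = c + sum_i phi_i X_{t+1-i}.
Substitute known values:
  E[X_{t+1} | ...] = (-0.619) * (7) + (-0.231) * (8)
                   = -6.1810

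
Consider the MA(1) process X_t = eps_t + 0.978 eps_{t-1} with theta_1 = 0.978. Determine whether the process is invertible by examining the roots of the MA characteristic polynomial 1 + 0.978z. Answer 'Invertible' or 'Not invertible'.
\text{Invertible}

The MA(q) characteristic polynomial is P(z) = 1 + 0.978z.
Invertibility requires all roots to lie outside the unit circle, i.e. |z| > 1 for every root.
This is linear in z: 1 + (0.978) z = 0  =>  z = -1/(0.978) = -1.022495,  |z| = 1.022495.
Moduli of all roots: 1.0225.
All moduli strictly greater than 1? Yes.
Verdict: Invertible.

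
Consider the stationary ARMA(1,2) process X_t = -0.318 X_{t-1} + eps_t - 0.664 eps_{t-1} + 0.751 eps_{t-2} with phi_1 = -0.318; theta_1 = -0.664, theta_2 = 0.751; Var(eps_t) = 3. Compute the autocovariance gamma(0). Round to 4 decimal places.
\gamma(0) = 9.6662

Multiply the model equation by X_{t-k} and take expectations. With theta_0 = psi_0 = 1 and psi_j the MA(infinity) weights, this gives
  gamma(k) - sum_i phi_i gamma(k-i) = c_k,
  c_k = sigma^2 * sum_{j=k..q} theta_j psi_{j-k}   (c_k = 0 for k > q),
using gamma(-m) = gamma(m).
psi-weights needed (psi_j = theta_j + sum_i phi_i psi_{j-i}):
  psi_1 = theta_1 + phi_1 = -0.664 + (-0.318) = -0.982
  psi_2 = theta_2 + phi_1 psi_1 = 0.751 + (-0.318)(-0.982) = 1.063276
Right-hand sides:
  c_0 = sigma^2 (1 + theta_1 psi_1 + theta_2 psi_2) = 3 * (1 + (-0.664)(-0.982) + (0.751)(1.063276)) = 3 * 2.450568 = 7.351705
  c_1 = sigma^2 (theta_1 + theta_2 psi_1) = 3 * (-0.664 + (0.751)(-0.982)) = -4.204446
  c_2 = sigma^2 theta_2 = 3 * (0.751) = 2.253
Equations for k = 0 and k = 1 (AR order 1):
  gamma(0) = phi_1 gamma(1) + c_0
  gamma(1) = phi_1 gamma(0) + c_1
Substituting the second into the first: gamma(0) (1 - phi_1^2) = c_0 + phi_1 c_1, so
  gamma(0) = (c_0 + phi_1 c_1) / (1 - phi_1^2) = (7.351705 + (-0.318)(-4.204446)) / (1 - (-0.318)^2) = 8.688719 / 0.898876 = 9.666204.
Therefore gamma(0) = 9.6662 (to 4 decimal places).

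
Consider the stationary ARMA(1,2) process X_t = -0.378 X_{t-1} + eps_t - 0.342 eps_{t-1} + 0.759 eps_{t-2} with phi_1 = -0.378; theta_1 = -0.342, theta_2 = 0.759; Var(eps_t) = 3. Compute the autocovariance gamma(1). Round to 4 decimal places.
\gamma(1) = -5.7941

Multiply the model equation by X_{t-k} and take expectations. With theta_0 = psi_0 = 1 and psi_j the MA(infinity) weights, this gives
  gamma(k) - sum_i phi_i gamma(k-i) = c_k,
  c_k = sigma^2 * sum_{j=k..q} theta_j psi_{j-k}   (c_k = 0 for k > q),
using gamma(-m) = gamma(m).
psi-weights needed (psi_j = theta_j + sum_i phi_i psi_{j-i}):
  psi_1 = theta_1 + phi_1 = -0.342 + (-0.378) = -0.72
  psi_2 = theta_2 + phi_1 psi_1 = 0.759 + (-0.378)(-0.72) = 1.03116
Right-hand sides:
  c_0 = sigma^2 (1 + theta_1 psi_1 + theta_2 psi_2) = 3 * (1 + (-0.342)(-0.72) + (0.759)(1.03116)) = 3 * 2.02889 = 6.086671
  c_1 = sigma^2 (theta_1 + theta_2 psi_1) = 3 * (-0.342 + (0.759)(-0.72)) = -2.66544
  c_2 = sigma^2 theta_2 = 3 * (0.759) = 2.277
Equations for k = 0 and k = 1 (AR order 1):
  gamma(0) = phi_1 gamma(1) + c_0
  gamma(1) = phi_1 gamma(0) + c_1
Substituting the second into the first: gamma(0) (1 - phi_1^2) = c_0 + phi_1 c_1, so
  gamma(0) = (c_0 + phi_1 c_1) / (1 - phi_1^2) = (6.086671 + (-0.378)(-2.66544)) / (1 - (-0.378)^2) = 7.094208 / 0.857116 = 8.276835.
  gamma(1) = phi_1 gamma(0) + c_1 = (-0.378)(8.276835) + (-2.66544) = -5.794084.
Therefore gamma(1) = -5.7941 (to 4 decimal places).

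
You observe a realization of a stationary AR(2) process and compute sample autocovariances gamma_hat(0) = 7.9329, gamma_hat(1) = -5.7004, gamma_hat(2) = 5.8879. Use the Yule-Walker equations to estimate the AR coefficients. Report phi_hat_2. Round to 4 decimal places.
\hat\phi_{2} = 0.4670

The Yule-Walker equations for an AR(p) process read, in matrix form,
  Gamma_p phi = r_p,   with   (Gamma_p)_{ij} = gamma(|i - j|),
                       (r_p)_i = gamma(i),   i,j = 1..p.
Substitute the sample gammas (Toeplitz matrix and right-hand side of size 2):
  Gamma_p = [[7.9329, -5.7004], [-5.7004, 7.9329]]
  r_p     = [-5.7004, 5.8879]
Written out:
  7.9329 phi_1 - 5.7004 phi_2 = -5.7004
  -5.7004 phi_1 + 7.9329 phi_2 = 5.8879
Solve by Cramer's rule:
  det = gamma(0)^2 - gamma(1)^2 = (7.9329)^2 - (-5.7004)^2 = 62.93090241 - 32.49456016 = 30.43634225
  phi_hat_1 = [gamma(1) gamma(0) - gamma(1) gamma(2)] / det = [(-5.7004)(7.9329) - (-5.7004)(5.8879)] / 30.43634225 = -11.657318 / 30.43634225 = -0.383
  phi_hat_2 = [gamma(0) gamma(2) - gamma(1)^2] / det = [(7.9329)(5.8879) - (-5.7004)^2] / 30.43634225 = 14.21356175 / 30.43634225 = 0.467
So phi_hat = [-0.3830, 0.4670].
Therefore phi_hat_2 = 0.4670.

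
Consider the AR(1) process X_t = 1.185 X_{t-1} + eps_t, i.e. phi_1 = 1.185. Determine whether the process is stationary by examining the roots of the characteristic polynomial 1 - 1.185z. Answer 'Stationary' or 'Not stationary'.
\text{Not stationary}

The AR(p) characteristic polynomial is P(z) = 1 - 1.185z.
Stationarity requires all roots to lie outside the unit circle, i.e. |z| > 1 for every root.
This is linear in z: 1 + (-1.185) z = 0  =>  z = -1/(-1.185) = 0.843882,  |z| = 0.843882.
Moduli of all roots: 0.8439.
All moduli strictly greater than 1? No.
Verdict: Not stationary.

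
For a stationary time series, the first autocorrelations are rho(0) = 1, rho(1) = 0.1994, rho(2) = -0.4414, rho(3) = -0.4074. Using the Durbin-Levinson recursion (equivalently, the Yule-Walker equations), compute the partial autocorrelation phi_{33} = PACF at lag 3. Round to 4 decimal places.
\phi_{33} = -0.2439

The PACF at lag k is phi_{kk}, the last component of the solution
to the Yule-Walker system G_k phi = r_k where
  (G_k)_{ij} = rho(|i - j|), (r_k)_i = rho(i), i,j = 1..k.
Equivalently, Durbin-Levinson gives phi_{kk} iteratively:
  phi_{11} = rho(1)
  phi_{kk} = [rho(k) - sum_{j=1..k-1} phi_{k-1,j} rho(k-j)]
            / [1 - sum_{j=1..k-1} phi_{k-1,j} rho(j)],
  phi_{k,j} = phi_{k-1,j} - phi_{kk} phi_{k-1,k-j},  j = 1..k-1.
Step k = 1:
  phi_11 = rho(1) = 0.1994.
Step k = 2:
  phi_22 = [rho(2) - phi_11 rho(1)] / [1 - phi_11 rho(1)] = [-0.4414 - (0.1994)(0.1994)] / [1 - (0.1994)(0.1994)]
         = -0.48116036 / 0.96023964 = -0.501084.
  Update: phi_21 = phi_11 - phi_22 phi_11 = 0.1994 - (-0.501084)(0.1994) = 0.299316.
Step k = 3:
  phi_33 = [rho(3) - phi_21 rho(2) - phi_22 rho(1)] / [1 - phi_21 rho(1) - phi_22 rho(2)]
    numerator   = -0.4074 - (0.299316)(-0.4414) - (-0.501084)(0.1994) = -0.17536581
    denominator = 1 - (0.299316)(0.1994) - (-0.501084)(-0.4414) = 0.71913806
  phi_33 = -0.17536581 / 0.71913806 = -0.2439.
Therefore phi_{33} = -0.2439.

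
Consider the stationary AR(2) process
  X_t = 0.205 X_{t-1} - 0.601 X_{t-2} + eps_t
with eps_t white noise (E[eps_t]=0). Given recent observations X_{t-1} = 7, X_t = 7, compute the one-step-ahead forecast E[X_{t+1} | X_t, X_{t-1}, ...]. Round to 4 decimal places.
E[X_{t+1} \mid \mathcal F_t] = -2.7720

For an AR(p) model X_t = c + sum_i phi_i X_{t-i} + eps_t, the
one-step-ahead conditional mean is
  E[X_{t+1} | X_t, ...] = c + sum_i phi_i X_{t+1-i}.
Substitute known values:
  E[X_{t+1} | ...] = (0.205) * (7) + (-0.601) * (7)
                   = -2.7720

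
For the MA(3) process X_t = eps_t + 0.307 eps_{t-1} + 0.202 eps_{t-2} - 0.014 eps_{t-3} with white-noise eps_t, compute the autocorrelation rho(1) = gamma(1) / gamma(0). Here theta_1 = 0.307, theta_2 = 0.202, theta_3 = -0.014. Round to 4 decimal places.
\rho(1) = 0.3226

For an MA(q) process with theta_0 = 1, the autocovariance is
  gamma(k) = sigma^2 * sum_{i=0..q-k} theta_i * theta_{i+k},
and rho(k) = gamma(k) / gamma(0). Sigma^2 cancels.
  numerator   = (1)*(0.307) + (0.307)*(0.202) + (0.202)*(-0.014) = 0.366186.
  denominator = (1)^2 + (0.307)^2 + (0.202)^2 + (-0.014)^2 = 1.135249.
  rho(1) = 0.366186 / 1.135249 = 0.3226.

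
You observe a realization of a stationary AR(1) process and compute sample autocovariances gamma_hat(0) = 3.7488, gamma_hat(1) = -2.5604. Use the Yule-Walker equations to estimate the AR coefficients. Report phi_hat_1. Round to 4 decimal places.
\hat\phi_{1} = -0.6830

The Yule-Walker equations for an AR(p) process read, in matrix form,
  Gamma_p phi = r_p,   with   (Gamma_p)_{ij} = gamma(|i - j|),
                       (r_p)_i = gamma(i),   i,j = 1..p.
Substitute the sample gammas (Toeplitz matrix and right-hand side of size 1):
  Gamma_p = [[3.7488]]
  r_p     = [-2.5604]
With p = 1 this is the single equation gamma(0) phi_1 = gamma(1):
  phi_hat_1 = gamma(1) / gamma(0) = -2.5604 / 3.7488 = -0.6830.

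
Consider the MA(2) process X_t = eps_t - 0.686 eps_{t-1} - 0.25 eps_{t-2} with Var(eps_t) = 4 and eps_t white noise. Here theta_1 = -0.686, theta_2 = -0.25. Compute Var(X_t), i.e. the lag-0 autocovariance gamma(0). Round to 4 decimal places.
\gamma(0) = 6.1324

For an MA(q) process X_t = eps_t + sum_i theta_i eps_{t-i} with
Var(eps_t) = sigma^2, the variance is
  gamma(0) = sigma^2 * (1 + sum_i theta_i^2).
  sum_i theta_i^2 = (-0.686)^2 + (-0.25)^2 = 0.470596 + 0.0625 = 0.533096.
  gamma(0) = 4 * (1 + 0.533096) = 4 * 1.533096 = 6.132384, which rounds to 6.1324.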